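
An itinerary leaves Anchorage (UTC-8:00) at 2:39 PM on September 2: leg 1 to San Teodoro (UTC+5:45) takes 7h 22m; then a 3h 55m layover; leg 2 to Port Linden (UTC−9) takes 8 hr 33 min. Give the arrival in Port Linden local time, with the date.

9:29 AM on September 3

Convert departure to UTC: 2:39 PM + 8:00 = 10:39 PM UTC on Sep 2.
Add 7 hours 22 minutes leg 1 → 6:01 AM UTC (Sep 3).
Add 3 hours and 55 minutes layover in San Teodoro → 9:56 AM UTC.
Add 8 hours and 33 minutes leg 2 → 6:29 PM UTC.
Port Linden is UTC−9:00, so local arrival = 6:29 PM − 9:00 = 9:29 AM on Sep 3.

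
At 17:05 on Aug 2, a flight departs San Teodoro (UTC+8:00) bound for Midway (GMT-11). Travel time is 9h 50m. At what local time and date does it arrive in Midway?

07:55 on August 2

Convert departure to UTC: 17:05 − 8:00 = 09:05 UTC on Aug 2.
Add 9 hours and 50 minutes travel time → 18:55 UTC.
Midway is UTC−11:00, so local arrival = 18:55 − 11:00 = 07:55 on Aug 2.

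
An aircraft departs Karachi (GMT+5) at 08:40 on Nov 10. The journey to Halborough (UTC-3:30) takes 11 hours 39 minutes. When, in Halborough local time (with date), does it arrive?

11:49 on November 10

Halborough is 8:30 behind Karachi.
After 11 hours and 39 minutes it is 20:19 in Karachi.
Shift by the zone difference: 20:19 − 8:30 = 11:49 on Nov 10 in Halborough.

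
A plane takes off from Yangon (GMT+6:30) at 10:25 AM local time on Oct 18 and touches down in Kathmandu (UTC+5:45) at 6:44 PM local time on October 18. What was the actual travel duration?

Departure in UTC: 10:25 AM − 6:30 = 3:55 AM on Oct 18.
Arrival in UTC: 6:44 PM − 5:45 = 12:59 PM on Oct 18.
Elapsed = 12:59 PM − 3:55 AM = 9 hours 4 minutes.

9 hours 4 minutes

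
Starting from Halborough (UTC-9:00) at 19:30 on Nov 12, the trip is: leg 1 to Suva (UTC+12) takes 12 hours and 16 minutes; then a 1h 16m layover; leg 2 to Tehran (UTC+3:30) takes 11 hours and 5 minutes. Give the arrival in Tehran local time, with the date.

08:37 on November 14

Convert departure to UTC: 19:30 + 9:00 = 04:30 UTC on Nov 13.
Add 12 hours and 16 minutes leg 1 → 16:46 UTC.
Add 1 hour and 16 minutes layover in Suva → 18:02 UTC.
Add 11 hours 5 minutes leg 2 → 05:07 UTC (Nov 14).
Tehran is UTC+3:30, so local arrival = 05:07 + 3:30 = 08:37 on Nov 14.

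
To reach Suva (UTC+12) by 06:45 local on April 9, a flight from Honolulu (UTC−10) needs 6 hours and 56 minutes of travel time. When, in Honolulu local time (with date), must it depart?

Target arrival in UTC: 06:45 − 12:00 = 18:45 on Apr 8.
Subtract 6 hours 56 minutes → departure 11:49 UTC on Apr 8.
Honolulu is UTC−10:00: 11:49 − 10:00 = 01:49 on Apr 8.

01:49 on April 8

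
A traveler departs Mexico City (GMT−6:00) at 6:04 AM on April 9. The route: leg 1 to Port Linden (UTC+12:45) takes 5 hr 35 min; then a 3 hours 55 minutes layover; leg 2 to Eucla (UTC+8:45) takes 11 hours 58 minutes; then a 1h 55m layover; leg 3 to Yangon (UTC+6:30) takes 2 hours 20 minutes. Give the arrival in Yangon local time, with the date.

8:17 PM on April 10

Convert departure to UTC: 6:04 AM + 6:00 = 12:04 PM UTC on Apr 9.
Add 5 hours 35 minutes leg 1 → 5:39 PM UTC.
Add 3 hours and 55 minutes layover in Port Linden → 9:34 PM UTC.
Add 11 hours and 58 minutes leg 2 → 9:32 AM UTC (Apr 10).
Add 1 hour 55 minutes layover in Eucla → 11:27 AM UTC.
Add 2 hours and 20 minutes leg 3 → 1:47 PM UTC.
Yangon is UTC+6:30, so local arrival = 1:47 PM + 6:30 = 8:17 PM on Apr 10.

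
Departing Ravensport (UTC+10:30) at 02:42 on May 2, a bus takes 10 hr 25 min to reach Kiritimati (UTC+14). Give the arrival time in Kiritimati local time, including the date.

16:37 on May 2

Convert departure to UTC: 02:42 − 10:30 = 16:12 UTC on May 1.
Add 10 hours 25 minutes travel time → 02:37 UTC (May 2).
Kiritimati is UTC+14:00, so local arrival = 02:37 + 14:00 = 16:37 on May 2.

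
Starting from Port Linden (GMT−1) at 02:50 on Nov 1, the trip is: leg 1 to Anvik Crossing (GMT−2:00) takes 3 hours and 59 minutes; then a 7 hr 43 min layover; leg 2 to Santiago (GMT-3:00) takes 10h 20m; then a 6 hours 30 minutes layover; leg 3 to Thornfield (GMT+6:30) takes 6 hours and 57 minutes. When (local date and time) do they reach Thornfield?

21:49 on November 2

Convert departure to UTC: 02:50 + 1:00 = 03:50 UTC on Nov 1.
Add 3 hours and 59 minutes leg 1 → 07:49 UTC.
Add 7 hours 43 minutes layover in Anvik Crossing → 15:32 UTC.
Add 10 hours 20 minutes leg 2 → 01:52 UTC (Nov 2).
Add 6 hours 30 minutes layover in Santiago → 08:22 UTC.
Add 6 hours 57 minutes leg 3 → 15:19 UTC.
Thornfield is UTC+6:30, so local arrival = 15:19 + 6:30 = 21:49 on Nov 2.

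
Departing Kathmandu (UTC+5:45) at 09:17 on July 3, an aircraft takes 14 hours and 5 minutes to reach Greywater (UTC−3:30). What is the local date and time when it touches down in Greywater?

Greywater is 9:15 behind Kathmandu.
After 14 hours 5 minutes it is 23:22 in Kathmandu.
Shift by the zone difference: 23:22 − 9:15 = 14:07 on Jul 3 in Greywater.

14:07 on July 3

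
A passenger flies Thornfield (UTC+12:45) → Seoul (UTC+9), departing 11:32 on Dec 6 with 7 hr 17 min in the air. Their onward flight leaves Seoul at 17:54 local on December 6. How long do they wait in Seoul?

Convert departure to UTC: 11:32 − 12:45 = 22:47 UTC on Dec 5.
Add 7 hours 17 minutes flight time → 06:04 UTC (Dec 6).
Seoul is UTC+9:00, so local arrival = 06:04 + 9:00 = 15:04 on Dec 6.
Layover = 17:54 − 15:04 = 2 hours 50 minutes.

2 hours 50 minutes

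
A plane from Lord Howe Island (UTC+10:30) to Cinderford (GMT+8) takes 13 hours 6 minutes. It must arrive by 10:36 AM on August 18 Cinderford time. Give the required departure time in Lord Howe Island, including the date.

12:00 AM on August 18

Target arrival in UTC: 10:36 AM − 8:00 = 2:36 AM on Aug 18.
Subtract 13 hours and 6 minutes → departure 1:30 PM UTC on Aug 17.
Lord Howe Island is UTC+10:30: 1:30 PM + 10:30 = 12:00 AM on Aug 18.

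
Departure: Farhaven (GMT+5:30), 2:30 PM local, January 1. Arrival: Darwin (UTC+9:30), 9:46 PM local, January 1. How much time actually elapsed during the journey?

3 hours 16 minutes

Departure in UTC: 2:30 PM − 5:30 = 9:00 AM on Jan 1.
Arrival in UTC: 9:46 PM − 9:30 = 12:16 PM on Jan 1.
Elapsed = 12:16 PM − 9:00 AM = 3 hours 16 minutes.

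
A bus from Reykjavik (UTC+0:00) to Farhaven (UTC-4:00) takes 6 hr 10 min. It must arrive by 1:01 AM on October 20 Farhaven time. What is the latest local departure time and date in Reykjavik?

10:51 PM on Oct 19

Target arrival in UTC: 1:01 AM + 4:00 = 5:01 AM on Oct 20.
Subtract 6 hours and 10 minutes → departure 10:51 PM UTC on Oct 19.
Reykjavik is UTC+0, so departure is 10:51 PM on Oct 19.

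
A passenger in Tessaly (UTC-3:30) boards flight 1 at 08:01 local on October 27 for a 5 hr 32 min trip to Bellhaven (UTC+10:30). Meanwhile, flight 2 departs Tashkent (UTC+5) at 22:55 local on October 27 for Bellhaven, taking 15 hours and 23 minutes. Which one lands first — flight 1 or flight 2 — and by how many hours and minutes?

Flight 1 in UTC: 08:01 + 3:30 = 11:31 on Oct 27.
+5 hours 32 minutes → arrive 17:03 UTC on Oct 27.
Flight 2 in UTC: 22:55 − 5:00 = 17:55 on Oct 27.
+15 hours 23 minutes → arrive 09:18 UTC on Oct 28.
Flight 1 lands earlier by 16 hours 15 minutes.

the first, by 16 hours 15 minutes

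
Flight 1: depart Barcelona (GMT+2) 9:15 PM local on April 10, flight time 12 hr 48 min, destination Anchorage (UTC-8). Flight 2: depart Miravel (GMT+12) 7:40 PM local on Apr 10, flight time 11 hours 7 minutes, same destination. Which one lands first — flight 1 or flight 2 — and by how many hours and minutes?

the second, by 13 hours 16 minutes

Flight 1 in UTC: 9:15 PM − 2:00 = 7:15 PM on Apr 10.
+12 hours 48 minutes → arrive 8:03 AM UTC on Apr 11.
Flight 2 in UTC: 7:40 PM − 12:00 = 7:40 AM on Apr 10.
+11 hours 7 minutes → arrive 6:47 PM UTC on Apr 10.
Flight 2 lands earlier by 13 hours 16 minutes.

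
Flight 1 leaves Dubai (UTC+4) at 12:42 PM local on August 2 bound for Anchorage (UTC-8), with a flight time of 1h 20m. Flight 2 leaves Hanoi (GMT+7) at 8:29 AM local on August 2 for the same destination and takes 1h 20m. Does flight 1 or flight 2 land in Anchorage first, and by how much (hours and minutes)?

the second, by 7 hours 13 minutes

Flight 1 in UTC: 12:42 PM − 4:00 = 8:42 AM on Aug 2.
+1 hour 20 minutes → arrive 10:02 AM UTC on Aug 2.
Flight 2 in UTC: 8:29 AM − 7:00 = 1:29 AM on Aug 2.
+1 hour and 20 minutes → arrive 2:49 AM UTC on Aug 2.
Flight 2 lands earlier by 7 hours 13 minutes.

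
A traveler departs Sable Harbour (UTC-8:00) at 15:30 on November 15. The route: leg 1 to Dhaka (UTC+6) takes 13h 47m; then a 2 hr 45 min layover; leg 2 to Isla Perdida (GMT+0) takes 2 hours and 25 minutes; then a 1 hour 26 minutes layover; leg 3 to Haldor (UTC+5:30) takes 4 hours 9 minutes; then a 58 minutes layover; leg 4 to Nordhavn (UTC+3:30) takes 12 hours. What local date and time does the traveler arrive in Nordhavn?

Convert departure to UTC: 15:30 + 8:00 = 23:30 UTC on Nov 15.
Add 13 hours 47 minutes leg 1 → 13:17 UTC (Nov 16).
Add 2 hours and 45 minutes layover in Dhaka → 16:02 UTC.
Add 2 hours and 25 minutes leg 2 → 18:27 UTC.
Add 1 hour and 26 minutes layover in Isla Perdida → 19:53 UTC.
Add 4 hours 9 minutes leg 3 → 00:02 UTC (Nov 17).
Add 58 minutes layover in Haldor → 01:00 UTC.
Add 12 hours leg 4 → 13:00 UTC.
Nordhavn is UTC+3:30, so local arrival = 13:00 + 3:30 = 16:30 on Nov 17.

16:30 on November 17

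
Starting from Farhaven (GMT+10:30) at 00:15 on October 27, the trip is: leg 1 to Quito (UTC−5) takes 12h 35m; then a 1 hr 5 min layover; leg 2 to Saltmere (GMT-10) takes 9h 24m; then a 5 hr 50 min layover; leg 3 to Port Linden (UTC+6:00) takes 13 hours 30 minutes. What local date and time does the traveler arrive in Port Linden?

14:09 on October 28

Convert departure to UTC: 00:15 − 10:30 = 13:45 UTC on Oct 26.
Add 12 hours and 35 minutes leg 1 → 02:20 UTC (Oct 27).
Add 1 hour and 5 minutes layover in Quito → 03:25 UTC.
Add 9 hours and 24 minutes leg 2 → 12:49 UTC.
Add 5 hours and 50 minutes layover in Saltmere → 18:39 UTC.
Add 13 hours 30 minutes leg 3 → 08:09 UTC (Oct 28).
Port Linden is UTC+6:00, so local arrival = 08:09 + 6:00 = 14:09 on Oct 28.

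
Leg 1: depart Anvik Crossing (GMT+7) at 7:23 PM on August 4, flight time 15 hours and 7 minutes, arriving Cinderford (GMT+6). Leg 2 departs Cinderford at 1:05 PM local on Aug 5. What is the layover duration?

Convert departure to UTC: 7:23 PM − 7:00 = 12:23 PM UTC on Aug 4.
Add 15 hours 7 minutes flight time → 3:30 AM UTC (Aug 5).
Cinderford is UTC+6:00, so local arrival = 3:30 AM + 6:00 = 9:30 AM on Aug 5.
Layover = 1:05 PM − 9:30 AM = 3 hours 35 minutes.

3 hours 35 minutes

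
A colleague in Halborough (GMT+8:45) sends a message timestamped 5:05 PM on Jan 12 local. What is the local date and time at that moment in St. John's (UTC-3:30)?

In UTC: 5:05 PM − 8:45 = 8:20 AM on Jan 12.
St. John's is UTC−3:30: 8:20 AM − 3:30 = 4:50 AM on Jan 12.

4:50 AM on January 12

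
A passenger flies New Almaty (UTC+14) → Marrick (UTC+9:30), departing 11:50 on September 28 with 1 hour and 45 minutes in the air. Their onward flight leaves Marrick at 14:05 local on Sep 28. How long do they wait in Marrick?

5 hours

Convert departure to UTC: 11:50 − 14:00 = 21:50 UTC on Sep 27.
Add 1 hour 45 minutes flight time → 23:35 UTC.
Marrick is UTC+9:30, so local arrival = 23:35 + 9:30 = 09:05 on Sep 28.
Layover = 14:05 − 09:05 = 5 hours.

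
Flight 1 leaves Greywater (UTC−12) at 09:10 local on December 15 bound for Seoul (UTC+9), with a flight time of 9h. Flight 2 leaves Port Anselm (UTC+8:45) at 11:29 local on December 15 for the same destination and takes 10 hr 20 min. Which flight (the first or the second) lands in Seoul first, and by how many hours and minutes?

Flight 1 in UTC: 09:10 + 12:00 = 21:10 on Dec 15.
+9 hours → arrive 06:10 UTC on Dec 16.
Flight 2 in UTC: 11:29 − 8:45 = 02:44 on Dec 15.
+10 hours and 20 minutes → arrive 13:04 UTC on Dec 15.
Flight 2 lands earlier by 17 hours 6 minutes.

the second, by 17 hours 6 minutes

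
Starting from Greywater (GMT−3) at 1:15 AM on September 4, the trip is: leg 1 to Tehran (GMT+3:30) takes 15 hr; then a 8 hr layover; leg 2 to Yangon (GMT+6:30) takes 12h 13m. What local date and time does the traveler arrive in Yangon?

9:58 PM on September 5

Convert departure to UTC: 1:15 AM + 3:00 = 4:15 AM UTC on Sep 4.
Add 15 hours leg 1 → 7:15 PM UTC.
Add 8 hours layover in Tehran → 3:15 AM UTC (Sep 5).
Add 12 hours and 13 minutes leg 2 → 3:28 PM UTC.
Yangon is UTC+6:30, so local arrival = 3:28 PM + 6:30 = 9:58 PM on Sep 5.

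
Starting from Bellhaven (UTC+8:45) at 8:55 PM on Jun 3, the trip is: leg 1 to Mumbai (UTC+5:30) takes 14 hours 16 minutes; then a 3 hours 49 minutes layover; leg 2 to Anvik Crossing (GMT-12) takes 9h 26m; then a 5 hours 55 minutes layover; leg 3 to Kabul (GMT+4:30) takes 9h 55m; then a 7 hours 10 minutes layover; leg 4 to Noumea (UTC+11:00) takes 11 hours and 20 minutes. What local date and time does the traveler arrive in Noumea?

Convert departure to UTC: 8:55 PM − 8:45 = 12:10 PM UTC on Jun 3.
Add 14 hours and 16 minutes leg 1 → 2:26 AM UTC (Jun 4).
Add 3 hours 49 minutes layover in Mumbai → 6:15 AM UTC.
Add 9 hours and 26 minutes leg 2 → 3:41 PM UTC.
Add 5 hours and 55 minutes layover in Anvik Crossing → 9:36 PM UTC.
Add 9 hours and 55 minutes leg 3 → 7:31 AM UTC (Jun 5).
Add 7 hours 10 minutes layover in Kabul → 2:41 PM UTC.
Add 11 hours 20 minutes leg 4 → 2:01 AM UTC (Jun 6).
Noumea is UTC+11:00, so local arrival = 2:01 AM + 11:00 = 1:01 PM on Jun 6.

1:01 PM on June 6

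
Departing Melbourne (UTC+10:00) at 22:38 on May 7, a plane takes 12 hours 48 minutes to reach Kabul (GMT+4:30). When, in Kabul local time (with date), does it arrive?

05:56 on May 8

Convert departure to UTC: 22:38 − 10:00 = 12:38 UTC on May 7.
Add 12 hours and 48 minutes travel time → 01:26 UTC (May 8).
Kabul is UTC+4:30, so local arrival = 01:26 + 4:30 = 05:56 on May 8.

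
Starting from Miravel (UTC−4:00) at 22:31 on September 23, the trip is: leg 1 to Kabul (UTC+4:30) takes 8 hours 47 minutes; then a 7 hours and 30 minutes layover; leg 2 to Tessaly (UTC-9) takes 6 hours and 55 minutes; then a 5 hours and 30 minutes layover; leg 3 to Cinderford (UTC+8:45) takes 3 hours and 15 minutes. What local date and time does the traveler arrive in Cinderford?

19:13 on Sep 25

Convert departure to UTC: 22:31 + 4:00 = 02:31 UTC on Sep 24.
Add 8 hours and 47 minutes leg 1 → 11:18 UTC.
Add 7 hours 30 minutes layover in Kabul → 18:48 UTC.
Add 6 hours and 55 minutes leg 2 → 01:43 UTC (Sep 25).
Add 5 hours and 30 minutes layover in Tessaly → 07:13 UTC.
Add 3 hours and 15 minutes leg 3 → 10:28 UTC.
Cinderford is UTC+8:45, so local arrival = 10:28 + 8:45 = 19:13 on Sep 25.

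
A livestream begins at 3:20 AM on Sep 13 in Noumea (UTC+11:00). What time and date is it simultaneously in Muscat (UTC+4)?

In UTC: 3:20 AM − 11:00 = 4:20 PM on Sep 12.
Muscat is UTC+4:00: 4:20 PM + 4:00 = 8:20 PM on Sep 12.

8:20 PM on September 12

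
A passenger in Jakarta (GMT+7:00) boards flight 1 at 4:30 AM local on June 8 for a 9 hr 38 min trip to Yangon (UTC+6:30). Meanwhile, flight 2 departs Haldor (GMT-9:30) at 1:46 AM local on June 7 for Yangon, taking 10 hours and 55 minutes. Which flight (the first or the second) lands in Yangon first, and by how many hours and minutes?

Flight 1 in UTC: 4:30 AM − 7:00 = 9:30 PM on Jun 7.
+9 hours and 38 minutes → arrive 7:08 AM UTC on Jun 8.
Flight 2 in UTC: 1:46 AM + 9:30 = 11:16 AM on Jun 7.
+10 hours and 55 minutes → arrive 10:11 PM UTC on Jun 7.
Flight 2 lands earlier by 8 hours 57 minutes.

the second, by 8 hours 57 minutes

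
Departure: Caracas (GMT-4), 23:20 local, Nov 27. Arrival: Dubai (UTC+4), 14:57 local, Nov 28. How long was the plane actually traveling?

7 hours 37 minutes

Departure in UTC: 23:20 + 4:00 = 03:20 on Nov 28.
Arrival in UTC: 14:57 − 4:00 = 10:57 on Nov 28.
Elapsed = 10:57 − 03:20 = 7 hours 37 minutes.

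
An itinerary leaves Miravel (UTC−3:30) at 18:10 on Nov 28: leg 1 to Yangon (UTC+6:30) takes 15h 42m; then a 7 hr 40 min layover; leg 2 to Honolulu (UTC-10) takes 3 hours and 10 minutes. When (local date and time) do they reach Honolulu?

Convert departure to UTC: 18:10 + 3:30 = 21:40 UTC on Nov 28.
Add 15 hours and 42 minutes leg 1 → 13:22 UTC (Nov 29).
Add 7 hours and 40 minutes layover in Yangon → 21:02 UTC.
Add 3 hours 10 minutes leg 2 → 00:12 UTC (Nov 30).
Honolulu is UTC−10:00, so local arrival = 00:12 − 10:00 = 14:12 on Nov 29.

14:12 on November 29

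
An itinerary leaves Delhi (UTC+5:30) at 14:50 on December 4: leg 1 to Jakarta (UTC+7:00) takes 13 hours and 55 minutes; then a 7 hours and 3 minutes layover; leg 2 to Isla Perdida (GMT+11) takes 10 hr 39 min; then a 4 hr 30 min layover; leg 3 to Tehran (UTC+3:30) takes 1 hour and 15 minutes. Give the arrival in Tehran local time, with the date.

Convert departure to UTC: 14:50 − 5:30 = 09:20 UTC on Dec 4.
Add 13 hours and 55 minutes leg 1 → 23:15 UTC.
Add 7 hours 3 minutes layover in Jakarta → 06:18 UTC (Dec 5).
Add 10 hours 39 minutes leg 2 → 16:57 UTC.
Add 4 hours 30 minutes layover in Isla Perdida → 21:27 UTC.
Add 1 hour 15 minutes leg 3 → 22:42 UTC.
Tehran is UTC+3:30, so local arrival = 22:42 + 3:30 = 02:12 on Dec 6.

02:12 on Dec 6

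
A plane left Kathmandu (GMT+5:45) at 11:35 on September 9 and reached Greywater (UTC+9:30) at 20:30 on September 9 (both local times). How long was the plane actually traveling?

Greywater is 3:45 ahead of Kathmandu.
Clock-face elapsed time (ignoring zones) is 8 hours 55 minutes.
Actual elapsed = 8 hours 55 minutes − 3:45 = 5 hours 10 minutes.

5 hours 10 minutes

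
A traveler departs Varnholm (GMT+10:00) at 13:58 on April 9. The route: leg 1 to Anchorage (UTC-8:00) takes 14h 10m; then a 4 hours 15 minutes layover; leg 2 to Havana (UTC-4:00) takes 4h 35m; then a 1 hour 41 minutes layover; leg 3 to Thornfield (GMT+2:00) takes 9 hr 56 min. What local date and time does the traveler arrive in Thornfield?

16:35 on April 10

Convert departure to UTC: 13:58 − 10:00 = 03:58 UTC on Apr 9.
Add 14 hours 10 minutes leg 1 → 18:08 UTC.
Add 4 hours and 15 minutes layover in Anchorage → 22:23 UTC.
Add 4 hours and 35 minutes leg 2 → 02:58 UTC (Apr 10).
Add 1 hour and 41 minutes layover in Havana → 04:39 UTC.
Add 9 hours and 56 minutes leg 3 → 14:35 UTC.
Thornfield is UTC+2:00, so local arrival = 14:35 + 2:00 = 16:35 on Apr 10.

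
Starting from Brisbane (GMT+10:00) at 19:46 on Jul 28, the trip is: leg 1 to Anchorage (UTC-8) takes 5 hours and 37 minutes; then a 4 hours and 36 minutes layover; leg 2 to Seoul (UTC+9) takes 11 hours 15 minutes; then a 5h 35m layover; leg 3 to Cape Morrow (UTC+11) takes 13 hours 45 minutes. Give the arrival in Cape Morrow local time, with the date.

Convert departure to UTC: 19:46 − 10:00 = 09:46 UTC on Jul 28.
Add 5 hours and 37 minutes leg 1 → 15:23 UTC.
Add 4 hours 36 minutes layover in Anchorage → 19:59 UTC.
Add 11 hours 15 minutes leg 2 → 07:14 UTC (Jul 29).
Add 5 hours 35 minutes layover in Seoul → 12:49 UTC.
Add 13 hours and 45 minutes leg 3 → 02:34 UTC (Jul 30).
Cape Morrow is UTC+11:00, so local arrival = 02:34 + 11:00 = 13:34 on Jul 30.

13:34 on July 30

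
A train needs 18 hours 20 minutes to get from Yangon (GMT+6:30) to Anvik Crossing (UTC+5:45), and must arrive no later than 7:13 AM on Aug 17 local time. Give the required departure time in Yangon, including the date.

Target arrival in UTC: 7:13 AM − 5:45 = 1:28 AM on Aug 17.
Subtract 18 hours and 20 minutes → departure 7:08 AM UTC on Aug 16.
Yangon is UTC+6:30: 7:08 AM + 6:30 = 1:38 PM on Aug 16.

1:38 PM on Aug 16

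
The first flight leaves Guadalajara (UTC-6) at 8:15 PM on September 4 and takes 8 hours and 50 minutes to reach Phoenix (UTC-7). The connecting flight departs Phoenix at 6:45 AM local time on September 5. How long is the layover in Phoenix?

2 hours 40 minutes

Convert departure to UTC: 8:15 PM + 6:00 = 2:15 AM UTC on Sep 5.
Add 8 hours and 50 minutes flight time → 11:05 AM UTC.
Phoenix is UTC−7:00, so local arrival = 11:05 AM − 7:00 = 4:05 AM on Sep 5.
Layover = 6:45 AM − 4:05 AM = 2 hours 40 minutes.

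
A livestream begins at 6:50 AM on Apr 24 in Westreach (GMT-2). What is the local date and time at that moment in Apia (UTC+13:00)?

In UTC: 6:50 AM + 2:00 = 8:50 AM on Apr 24.
Apia is UTC+13:00: 8:50 AM + 13:00 = 9:50 PM on Apr 24.

9:50 PM on April 24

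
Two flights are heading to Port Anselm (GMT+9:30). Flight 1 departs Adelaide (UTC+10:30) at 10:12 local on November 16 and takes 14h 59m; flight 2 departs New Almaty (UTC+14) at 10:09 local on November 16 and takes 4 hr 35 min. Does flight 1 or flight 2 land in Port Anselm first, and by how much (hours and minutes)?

the second, by 13 hours 57 minutes

Flight 1 in UTC: 10:12 − 10:30 = 23:42 on Nov 15.
+14 hours and 59 minutes → arrive 14:41 UTC on Nov 16.
Flight 2 in UTC: 10:09 − 14:00 = 20:09 on Nov 15.
+4 hours 35 minutes → arrive 00:44 UTC on Nov 16.
Flight 2 lands earlier by 13 hours 57 minutes.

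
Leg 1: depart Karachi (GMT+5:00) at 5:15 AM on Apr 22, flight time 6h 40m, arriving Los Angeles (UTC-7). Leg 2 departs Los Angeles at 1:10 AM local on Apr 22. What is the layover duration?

Convert departure to UTC: 5:15 AM − 5:00 = 12:15 AM UTC on Apr 22.
Add 6 hours and 40 minutes flight time → 6:55 AM UTC.
Los Angeles is UTC−7:00, so local arrival = 6:55 AM − 7:00 = 11:55 PM on Apr 21.
Layover = 1:10 AM − 11:55 PM (+1 day) = 1 hour 15 minutes.

1 hour 15 minutes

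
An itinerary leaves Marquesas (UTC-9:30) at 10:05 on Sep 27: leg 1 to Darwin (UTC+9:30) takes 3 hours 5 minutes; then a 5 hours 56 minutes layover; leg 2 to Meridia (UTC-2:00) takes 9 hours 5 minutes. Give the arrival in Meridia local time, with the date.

11:41 on Sep 28

Convert departure to UTC: 10:05 + 9:30 = 19:35 UTC on Sep 27.
Add 3 hours 5 minutes leg 1 → 22:40 UTC.
Add 5 hours and 56 minutes layover in Darwin → 04:36 UTC (Sep 28).
Add 9 hours and 5 minutes leg 2 → 13:41 UTC.
Meridia is UTC−2:00, so local arrival = 13:41 − 2:00 = 11:41 on Sep 28.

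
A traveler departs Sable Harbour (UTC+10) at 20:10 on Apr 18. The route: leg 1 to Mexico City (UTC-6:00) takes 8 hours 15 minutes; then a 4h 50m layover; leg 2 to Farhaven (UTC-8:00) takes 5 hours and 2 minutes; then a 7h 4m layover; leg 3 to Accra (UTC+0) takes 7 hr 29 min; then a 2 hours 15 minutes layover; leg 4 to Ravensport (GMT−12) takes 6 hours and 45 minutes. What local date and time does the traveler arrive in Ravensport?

15:50 on Apr 19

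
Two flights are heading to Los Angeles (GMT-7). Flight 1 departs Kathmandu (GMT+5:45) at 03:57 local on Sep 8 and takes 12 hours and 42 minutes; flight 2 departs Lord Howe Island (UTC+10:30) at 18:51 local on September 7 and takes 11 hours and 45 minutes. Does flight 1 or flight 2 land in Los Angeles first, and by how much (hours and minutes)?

Flight 1 in UTC: 03:57 − 5:45 = 22:12 on Sep 7.
+12 hours and 42 minutes → arrive 10:54 UTC on Sep 8.
Flight 2 in UTC: 18:51 − 10:30 = 08:21 on Sep 7.
+11 hours 45 minutes → arrive 20:06 UTC on Sep 7.
Flight 2 lands earlier by 14 hours 48 minutes.

the second, by 14 hours 48 minutes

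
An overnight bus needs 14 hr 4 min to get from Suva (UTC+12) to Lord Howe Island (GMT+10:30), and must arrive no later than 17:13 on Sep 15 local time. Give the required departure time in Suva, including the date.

Target arrival in UTC: 17:13 − 10:30 = 06:43 on Sep 15.
Subtract 14 hours 4 minutes → departure 16:39 UTC on Sep 14.
Suva is UTC+12:00: 16:39 + 12:00 = 04:39 on Sep 15.

04:39 on September 15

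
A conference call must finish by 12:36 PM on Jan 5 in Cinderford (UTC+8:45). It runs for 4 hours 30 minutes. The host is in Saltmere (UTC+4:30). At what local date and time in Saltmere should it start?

3:51 AM on January 5

Target end time in UTC: 12:36 PM − 8:45 = 3:51 AM on Jan 5.
Subtract 4 hours 30 minutes → start 11:21 PM UTC on Jan 4.
Saltmere is UTC+4:30: 11:21 PM + 4:30 = 3:51 AM on Jan 5.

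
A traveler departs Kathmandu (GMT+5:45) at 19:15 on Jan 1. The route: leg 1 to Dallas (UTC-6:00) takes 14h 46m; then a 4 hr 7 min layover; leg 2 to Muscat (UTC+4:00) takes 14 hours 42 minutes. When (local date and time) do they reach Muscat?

03:05 on January 3

Convert departure to UTC: 19:15 − 5:45 = 13:30 UTC on Jan 1.
Add 14 hours 46 minutes leg 1 → 04:16 UTC (Jan 2).
Add 4 hours 7 minutes layover in Dallas → 08:23 UTC.
Add 14 hours and 42 minutes leg 2 → 23:05 UTC.
Muscat is UTC+4:00, so local arrival = 23:05 + 4:00 = 03:05 on Jan 3.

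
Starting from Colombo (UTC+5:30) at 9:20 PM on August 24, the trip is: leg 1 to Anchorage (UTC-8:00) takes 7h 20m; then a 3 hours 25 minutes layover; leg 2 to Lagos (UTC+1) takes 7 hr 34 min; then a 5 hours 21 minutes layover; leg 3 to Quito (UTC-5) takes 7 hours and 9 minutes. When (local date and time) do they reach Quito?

5:39 PM on August 25

Convert departure to UTC: 9:20 PM − 5:30 = 3:50 PM UTC on Aug 24.
Add 7 hours 20 minutes leg 1 → 11:10 PM UTC.
Add 3 hours and 25 minutes layover in Anchorage → 2:35 AM UTC (Aug 25).
Add 7 hours 34 minutes leg 2 → 10:09 AM UTC.
Add 5 hours 21 minutes layover in Lagos → 3:30 PM UTC.
Add 7 hours and 9 minutes leg 3 → 10:39 PM UTC.
Quito is UTC−5:00, so local arrival = 10:39 PM − 5:00 = 5:39 PM on Aug 25.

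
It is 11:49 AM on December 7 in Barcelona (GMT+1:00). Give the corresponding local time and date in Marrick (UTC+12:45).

11:34 PM on December 7

In UTC: 11:49 AM − 1:00 = 10:49 AM on Dec 7.
Marrick is UTC+12:45: 10:49 AM + 12:45 = 11:34 PM on Dec 7.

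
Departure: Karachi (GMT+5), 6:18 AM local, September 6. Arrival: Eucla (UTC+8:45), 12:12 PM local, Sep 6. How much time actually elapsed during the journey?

2 hours 9 minutes

Departure in UTC: 6:18 AM − 5:00 = 1:18 AM on Sep 6.
Arrival in UTC: 12:12 PM − 8:45 = 3:27 AM on Sep 6.
Elapsed = 3:27 AM − 1:18 AM = 2 hours 9 minutes.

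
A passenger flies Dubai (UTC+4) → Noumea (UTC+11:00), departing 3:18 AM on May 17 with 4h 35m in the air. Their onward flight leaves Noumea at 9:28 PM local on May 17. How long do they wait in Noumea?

6 hours 35 minutes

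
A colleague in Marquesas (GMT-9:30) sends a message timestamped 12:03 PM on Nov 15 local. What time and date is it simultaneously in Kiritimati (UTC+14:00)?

In UTC: 12:03 PM + 9:30 = 9:33 PM on Nov 15.
Kiritimati is UTC+14:00: 9:33 PM + 14:00 = 11:33 AM on Nov 16.

11:33 AM on November 16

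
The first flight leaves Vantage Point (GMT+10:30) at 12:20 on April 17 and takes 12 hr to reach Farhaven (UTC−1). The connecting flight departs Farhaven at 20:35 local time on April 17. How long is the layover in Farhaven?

7 hours 45 minutes

Convert departure to UTC: 12:20 − 10:30 = 01:50 UTC on Apr 17.
Add 12 hours flight time → 13:50 UTC.
Farhaven is UTC−1:00, so local arrival = 13:50 − 1:00 = 12:50 on Apr 17.
Layover = 20:35 − 12:50 = 7 hours 45 minutes.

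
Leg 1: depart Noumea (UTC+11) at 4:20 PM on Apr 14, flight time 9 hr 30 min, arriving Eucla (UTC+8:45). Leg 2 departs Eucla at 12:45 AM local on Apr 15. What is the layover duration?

1 hour 10 minutes

Convert departure to UTC: 4:20 PM − 11:00 = 5:20 AM UTC on Apr 14.
Add 9 hours 30 minutes flight time → 2:50 PM UTC.
Eucla is UTC+8:45, so local arrival = 2:50 PM + 8:45 = 11:35 PM on Apr 14.
Layover = 12:45 AM − 11:35 PM (+1 day) = 1 hour 10 minutes.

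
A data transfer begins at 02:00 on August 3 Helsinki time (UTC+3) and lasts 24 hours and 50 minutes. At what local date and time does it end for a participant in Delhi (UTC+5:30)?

05:20 on August 4

Convert start to UTC: 02:00 − 3:00 = 23:00 UTC on Aug 2.
Add 24 hours 50 minutes duration → 23:50 UTC (Aug 3).
Delhi is UTC+5:30, so local end time = 23:50 + 5:30 = 05:20 on Aug 4.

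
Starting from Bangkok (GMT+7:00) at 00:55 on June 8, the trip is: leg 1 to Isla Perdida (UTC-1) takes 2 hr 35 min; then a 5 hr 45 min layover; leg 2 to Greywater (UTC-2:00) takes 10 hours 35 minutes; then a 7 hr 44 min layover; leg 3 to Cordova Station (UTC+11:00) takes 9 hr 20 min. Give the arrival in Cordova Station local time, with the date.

16:54 on June 9

Convert departure to UTC: 00:55 − 7:00 = 17:55 UTC on Jun 7.
Add 2 hours 35 minutes leg 1 → 20:30 UTC.
Add 5 hours and 45 minutes layover in Isla Perdida → 02:15 UTC (Jun 8).
Add 10 hours and 35 minutes leg 2 → 12:50 UTC.
Add 7 hours 44 minutes layover in Greywater → 20:34 UTC.
Add 9 hours and 20 minutes leg 3 → 05:54 UTC (Jun 9).
Cordova Station is UTC+11:00, so local arrival = 05:54 + 11:00 = 16:54 on Jun 9.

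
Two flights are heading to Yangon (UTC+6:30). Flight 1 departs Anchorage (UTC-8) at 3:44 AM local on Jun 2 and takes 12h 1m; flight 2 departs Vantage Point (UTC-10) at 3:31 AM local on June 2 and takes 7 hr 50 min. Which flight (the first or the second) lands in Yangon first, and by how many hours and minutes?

the second, by 2 hours 24 minutes

Flight 1 in UTC: 3:44 AM + 8:00 = 11:44 AM on Jun 2.
+12 hours and 1 minute → arrive 11:45 PM UTC on Jun 2.
Flight 2 in UTC: 3:31 AM + 10:00 = 1:31 PM on Jun 2.
+7 hours 50 minutes → arrive 9:21 PM UTC on Jun 2.
Flight 2 lands earlier by 2 hours 24 minutes.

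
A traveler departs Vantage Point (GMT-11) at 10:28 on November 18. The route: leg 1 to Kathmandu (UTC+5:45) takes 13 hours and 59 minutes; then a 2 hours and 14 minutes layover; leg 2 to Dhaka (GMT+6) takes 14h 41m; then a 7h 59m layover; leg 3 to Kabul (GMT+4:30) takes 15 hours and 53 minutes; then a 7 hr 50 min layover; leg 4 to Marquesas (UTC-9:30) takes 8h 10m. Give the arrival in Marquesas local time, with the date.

10:44 on Nov 21

Convert departure to UTC: 10:28 + 11:00 = 21:28 UTC on Nov 18.
Add 13 hours and 59 minutes leg 1 → 11:27 UTC (Nov 19).
Add 2 hours 14 minutes layover in Kathmandu → 13:41 UTC.
Add 14 hours and 41 minutes leg 2 → 04:22 UTC (Nov 20).
Add 7 hours 59 minutes layover in Dhaka → 12:21 UTC.
Add 15 hours and 53 minutes leg 3 → 04:14 UTC (Nov 21).
Add 7 hours and 50 minutes layover in Kabul → 12:04 UTC.
Add 8 hours and 10 minutes leg 4 → 20:14 UTC.
Marquesas is UTC−9:30, so local arrival = 20:14 − 9:30 = 10:44 on Nov 21.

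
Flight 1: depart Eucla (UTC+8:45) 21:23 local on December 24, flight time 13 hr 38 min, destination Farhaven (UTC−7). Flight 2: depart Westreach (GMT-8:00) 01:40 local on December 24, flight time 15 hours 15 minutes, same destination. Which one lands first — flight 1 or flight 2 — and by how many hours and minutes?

the second, by 1 hour 21 minutes

Flight 1 in UTC: 21:23 − 8:45 = 12:38 on Dec 24.
+13 hours and 38 minutes → arrive 02:16 UTC on Dec 25.
Flight 2 in UTC: 01:40 + 8:00 = 09:40 on Dec 24.
+15 hours and 15 minutes → arrive 00:55 UTC on Dec 25.
Flight 2 lands earlier by 1 hour 21 minutes.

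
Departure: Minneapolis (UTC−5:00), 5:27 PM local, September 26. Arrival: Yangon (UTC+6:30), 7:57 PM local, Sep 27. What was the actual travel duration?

15 hours

Yangon is 11:30 ahead of Minneapolis.
Clock-face elapsed time (ignoring zones) is 26 hours 30 minutes.
Actual elapsed = 26 hours 30 minutes − 11:30 = 15 hours.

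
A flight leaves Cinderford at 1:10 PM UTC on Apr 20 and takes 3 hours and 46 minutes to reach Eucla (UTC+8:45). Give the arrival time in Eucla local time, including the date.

1:41 AM on April 21

Departure is given in UTC: 1:10 PM on Apr 20.
Add 3 hours and 46 minutes → 4:56 PM UTC.
Eucla is UTC+8:45: 4:56 PM + 8:45 = 1:41 AM on Apr 21.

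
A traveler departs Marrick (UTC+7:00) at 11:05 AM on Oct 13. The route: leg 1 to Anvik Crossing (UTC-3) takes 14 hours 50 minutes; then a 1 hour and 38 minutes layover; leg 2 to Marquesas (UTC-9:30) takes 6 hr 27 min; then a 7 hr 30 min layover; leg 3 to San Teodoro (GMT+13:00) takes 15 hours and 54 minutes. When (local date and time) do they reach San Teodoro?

Convert departure to UTC: 11:05 AM − 7:00 = 4:05 AM UTC on Oct 13.
Add 14 hours and 50 minutes leg 1 → 6:55 PM UTC.
Add 1 hour and 38 minutes layover in Anvik Crossing → 8:33 PM UTC.
Add 6 hours and 27 minutes leg 2 → 3:00 AM UTC (Oct 14).
Add 7 hours 30 minutes layover in Marquesas → 10:30 AM UTC.
Add 15 hours and 54 minutes leg 3 → 2:24 AM UTC (Oct 15).
San Teodoro is UTC+13:00, so local arrival = 2:24 AM + 13:00 = 3:24 PM on Oct 15.

3:24 PM on Oct 15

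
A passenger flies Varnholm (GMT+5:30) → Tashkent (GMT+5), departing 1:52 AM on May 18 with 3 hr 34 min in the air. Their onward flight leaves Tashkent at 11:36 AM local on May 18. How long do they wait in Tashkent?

Convert departure to UTC: 1:52 AM − 5:30 = 8:22 PM UTC on May 17.
Add 3 hours 34 minutes flight time → 11:56 PM UTC.
Tashkent is UTC+5:00, so local arrival = 11:56 PM + 5:00 = 4:56 AM on May 18.
Layover = 11:36 AM − 4:56 AM = 6 hours 40 minutes.

6 hours 40 minutes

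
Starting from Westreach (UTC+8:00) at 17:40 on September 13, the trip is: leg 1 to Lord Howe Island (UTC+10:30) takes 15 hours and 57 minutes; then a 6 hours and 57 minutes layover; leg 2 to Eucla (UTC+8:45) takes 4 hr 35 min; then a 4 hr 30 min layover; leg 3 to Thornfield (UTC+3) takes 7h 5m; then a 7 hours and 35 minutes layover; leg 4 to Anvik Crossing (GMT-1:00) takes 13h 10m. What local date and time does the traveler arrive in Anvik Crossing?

20:29 on September 15

Convert departure to UTC: 17:40 − 8:00 = 09:40 UTC on Sep 13.
Add 15 hours 57 minutes leg 1 → 01:37 UTC (Sep 14).
Add 6 hours 57 minutes layover in Lord Howe Island → 08:34 UTC.
Add 4 hours and 35 minutes leg 2 → 13:09 UTC.
Add 4 hours 30 minutes layover in Eucla → 17:39 UTC.
Add 7 hours 5 minutes leg 3 → 00:44 UTC (Sep 15).
Add 7 hours and 35 minutes layover in Thornfield → 08:19 UTC.
Add 13 hours 10 minutes leg 4 → 21:29 UTC.
Anvik Crossing is UTC−1:00, so local arrival = 21:29 − 1:00 = 20:29 on Sep 15.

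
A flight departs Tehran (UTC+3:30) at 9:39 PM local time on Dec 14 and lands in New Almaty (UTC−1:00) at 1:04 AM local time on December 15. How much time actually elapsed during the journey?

Departure in UTC: 9:39 PM − 3:30 = 6:09 PM on Dec 14.
Arrival in UTC: 1:04 AM + 1:00 = 2:04 AM on Dec 15.
Elapsed = 2:04 AM − 6:09 PM (+1 day) = 7 hours 55 minutes.

7 hours 55 minutes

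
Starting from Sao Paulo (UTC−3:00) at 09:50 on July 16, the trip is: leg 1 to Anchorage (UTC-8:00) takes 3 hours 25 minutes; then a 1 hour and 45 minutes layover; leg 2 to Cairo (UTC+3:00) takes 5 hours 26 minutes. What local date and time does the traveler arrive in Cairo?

Convert departure to UTC: 09:50 + 3:00 = 12:50 UTC on Jul 16.
Add 3 hours 25 minutes leg 1 → 16:15 UTC.
Add 1 hour 45 minutes layover in Anchorage → 18:00 UTC.
Add 5 hours 26 minutes leg 2 → 23:26 UTC.
Cairo is UTC+3:00, so local arrival = 23:26 + 3:00 = 02:26 on Jul 17.

02:26 on July 17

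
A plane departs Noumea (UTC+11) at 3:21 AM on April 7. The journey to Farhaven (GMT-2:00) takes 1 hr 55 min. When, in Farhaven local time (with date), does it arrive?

4:16 PM on April 6

Convert departure to UTC: 3:21 AM − 11:00 = 4:21 PM UTC on Apr 6.
Add 1 hour 55 minutes travel time → 6:16 PM UTC.
Farhaven is UTC−2:00, so local arrival = 6:16 PM − 2:00 = 4:16 PM on Apr 6.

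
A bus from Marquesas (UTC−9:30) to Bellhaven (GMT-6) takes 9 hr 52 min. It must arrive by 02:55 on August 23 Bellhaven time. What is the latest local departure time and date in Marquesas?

13:33 on Aug 22

Target arrival in UTC: 02:55 + 6:00 = 08:55 on Aug 23.
Subtract 9 hours 52 minutes → departure 23:03 UTC on Aug 22.
Marquesas is UTC−9:30: 23:03 − 9:30 = 13:33 on Aug 22.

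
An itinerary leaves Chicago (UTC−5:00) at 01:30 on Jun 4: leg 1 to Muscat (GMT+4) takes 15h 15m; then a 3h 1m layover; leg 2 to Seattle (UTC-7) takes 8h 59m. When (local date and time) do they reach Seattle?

Convert departure to UTC: 01:30 + 5:00 = 06:30 UTC on Jun 4.
Add 15 hours 15 minutes leg 1 → 21:45 UTC.
Add 3 hours and 1 minute layover in Muscat → 00:46 UTC (Jun 5).
Add 8 hours 59 minutes leg 2 → 09:45 UTC.
Seattle is UTC−7:00, so local arrival = 09:45 − 7:00 = 02:45 on Jun 5.

02:45 on June 5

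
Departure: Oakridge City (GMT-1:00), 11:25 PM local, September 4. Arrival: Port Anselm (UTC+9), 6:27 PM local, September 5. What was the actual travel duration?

9 hours 2 minutes

Departure in UTC: 11:25 PM + 1:00 = 12:25 AM on Sep 5.
Arrival in UTC: 6:27 PM − 9:00 = 9:27 AM on Sep 5.
Elapsed = 9:27 AM − 12:25 AM = 9 hours 2 minutes.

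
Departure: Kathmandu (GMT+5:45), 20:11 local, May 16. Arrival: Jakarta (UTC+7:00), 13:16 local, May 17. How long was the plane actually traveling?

Jakarta is 1:15 ahead of Kathmandu.
Clock-face elapsed time (ignoring zones) is 17 hours 5 minutes.
Actual elapsed = 17 hours 5 minutes − 1:15 = 15 hours 50 minutes.

15 hours 50 minutes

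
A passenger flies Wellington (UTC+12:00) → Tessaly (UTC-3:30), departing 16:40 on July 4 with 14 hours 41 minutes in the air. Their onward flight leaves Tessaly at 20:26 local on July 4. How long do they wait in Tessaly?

Convert departure to UTC: 16:40 − 12:00 = 04:40 UTC on Jul 4.
Add 14 hours and 41 minutes flight time → 19:21 UTC.
Tessaly is UTC−3:30, so local arrival = 19:21 − 3:30 = 15:51 on Jul 4.
Layover = 20:26 − 15:51 = 4 hours 35 minutes.

4 hours 35 minutes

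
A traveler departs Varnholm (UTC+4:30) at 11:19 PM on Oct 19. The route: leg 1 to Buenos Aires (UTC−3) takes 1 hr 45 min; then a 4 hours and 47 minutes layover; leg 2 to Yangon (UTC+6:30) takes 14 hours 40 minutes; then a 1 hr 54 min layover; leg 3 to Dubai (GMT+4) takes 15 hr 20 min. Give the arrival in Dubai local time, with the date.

1:15 PM on October 21

Convert departure to UTC: 11:19 PM − 4:30 = 6:49 PM UTC on Oct 19.
Add 1 hour 45 minutes leg 1 → 8:34 PM UTC.
Add 4 hours and 47 minutes layover in Buenos Aires → 1:21 AM UTC (Oct 20).
Add 14 hours 40 minutes leg 2 → 4:01 PM UTC.
Add 1 hour 54 minutes layover in Yangon → 5:55 PM UTC.
Add 15 hours and 20 minutes leg 3 → 9:15 AM UTC (Oct 21).
Dubai is UTC+4:00, so local arrival = 9:15 AM + 4:00 = 1:15 PM on Oct 21.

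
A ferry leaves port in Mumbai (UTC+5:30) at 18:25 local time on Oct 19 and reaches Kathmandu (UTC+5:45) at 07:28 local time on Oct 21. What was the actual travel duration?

Departure in UTC: 18:25 − 5:30 = 12:55 on Oct 19.
Arrival in UTC: 07:28 − 5:45 = 01:43 on Oct 21.
Elapsed = 01:43 − 12:55 (+2 days) = 36 hours 48 minutes.

36 hours 48 minutes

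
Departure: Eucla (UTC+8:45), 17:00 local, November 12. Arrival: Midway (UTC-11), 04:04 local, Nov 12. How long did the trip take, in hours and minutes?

Departure in UTC: 17:00 − 8:45 = 08:15 on Nov 12.
Arrival in UTC: 04:04 + 11:00 = 15:04 on Nov 12.
Elapsed = 15:04 − 08:15 = 6 hours 49 minutes.

6 hours 49 minutes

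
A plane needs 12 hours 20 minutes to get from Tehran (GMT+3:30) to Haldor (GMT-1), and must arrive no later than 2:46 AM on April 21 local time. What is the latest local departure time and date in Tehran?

6:56 PM on April 20

Target arrival in UTC: 2:46 AM + 1:00 = 3:46 AM on Apr 21.
Subtract 12 hours and 20 minutes → departure 3:26 PM UTC on Apr 20.
Tehran is UTC+3:30: 3:26 PM + 3:30 = 6:56 PM on Apr 20.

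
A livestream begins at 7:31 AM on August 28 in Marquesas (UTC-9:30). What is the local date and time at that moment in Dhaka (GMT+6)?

In UTC: 7:31 AM + 9:30 = 5:01 PM on Aug 28.
Dhaka is UTC+6:00: 5:01 PM + 6:00 = 11:01 PM on Aug 28.

11:01 PM on August 28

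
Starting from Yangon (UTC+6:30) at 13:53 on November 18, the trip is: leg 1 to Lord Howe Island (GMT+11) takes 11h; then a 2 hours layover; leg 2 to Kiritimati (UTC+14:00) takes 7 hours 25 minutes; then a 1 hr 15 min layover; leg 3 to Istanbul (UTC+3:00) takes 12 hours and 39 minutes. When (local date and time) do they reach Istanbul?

Convert departure to UTC: 13:53 − 6:30 = 07:23 UTC on Nov 18.
Add 11 hours leg 1 → 18:23 UTC.
Add 2 hours layover in Lord Howe Island → 20:23 UTC.
Add 7 hours 25 minutes leg 2 → 03:48 UTC (Nov 19).
Add 1 hour and 15 minutes layover in Kiritimati → 05:03 UTC.
Add 12 hours 39 minutes leg 3 → 17:42 UTC.
Istanbul is UTC+3:00, so local arrival = 17:42 + 3:00 = 20:42 on Nov 19.

20:42 on November 19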